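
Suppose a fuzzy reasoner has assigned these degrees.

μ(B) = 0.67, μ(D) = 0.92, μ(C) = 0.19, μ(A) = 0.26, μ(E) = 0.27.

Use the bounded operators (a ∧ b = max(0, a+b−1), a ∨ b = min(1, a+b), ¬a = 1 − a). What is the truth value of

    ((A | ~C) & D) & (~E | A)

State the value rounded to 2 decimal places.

~C = 1 − 0.19 = 0.81
A | ~C = min(1, a+b) on (0.26, 0.81) = 1.00
(A | ~C) & D = max(0, a+b−1) on (1.00, 0.92) = 0.92
~E = 1 − 0.27 = 0.73
~E | A = min(1, a+b) on (0.73, 0.26) = 0.99
((A | ~C) & D) & (~E | A) = max(0, a+b−1) on (0.92, 0.99) = 0.91

0.91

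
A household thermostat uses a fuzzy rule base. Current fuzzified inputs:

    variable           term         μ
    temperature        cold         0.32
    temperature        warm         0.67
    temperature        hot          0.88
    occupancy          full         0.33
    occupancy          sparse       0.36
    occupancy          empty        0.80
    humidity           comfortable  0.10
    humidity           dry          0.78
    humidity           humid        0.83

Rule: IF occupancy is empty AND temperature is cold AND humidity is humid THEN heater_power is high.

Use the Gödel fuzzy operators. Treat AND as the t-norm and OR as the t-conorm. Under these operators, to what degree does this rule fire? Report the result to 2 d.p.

firing strength: empty=0.80, cold=0.32, humid=0.83; AND[min(a, b)] → w = 0.32

0.32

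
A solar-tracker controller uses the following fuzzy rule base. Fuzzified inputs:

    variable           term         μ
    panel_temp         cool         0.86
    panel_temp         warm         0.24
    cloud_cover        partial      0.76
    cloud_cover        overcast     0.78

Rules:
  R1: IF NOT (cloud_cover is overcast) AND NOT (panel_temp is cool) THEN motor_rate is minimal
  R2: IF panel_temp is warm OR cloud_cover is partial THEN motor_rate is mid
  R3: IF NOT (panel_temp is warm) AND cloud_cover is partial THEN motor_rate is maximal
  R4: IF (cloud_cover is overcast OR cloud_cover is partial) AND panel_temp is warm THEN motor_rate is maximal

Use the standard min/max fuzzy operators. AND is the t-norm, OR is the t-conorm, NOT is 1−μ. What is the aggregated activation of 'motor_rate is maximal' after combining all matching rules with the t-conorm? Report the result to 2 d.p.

0.76

R1: ¬overcast=1−0.78=0.22, ¬cool=1−0.86=0.14; AND[min(a, b)] → w = 0.14
R2: warm=0.24, partial=0.76; OR[max(a, b)] → w = 0.76
R3: ¬warm=1−0.24=0.76, partial=0.76; AND[min(a, b)] → w = 0.76
R4: (overcast=0.78 OR partial=0.76) = 0.78; AND[min(a, b)] with warm=0.24 → w = 0.24
Rules with consequent 'maximal': {R3, R4} → strengths 0.76, 0.24
Aggregate via t-conorm [max(a, b)]: 0.76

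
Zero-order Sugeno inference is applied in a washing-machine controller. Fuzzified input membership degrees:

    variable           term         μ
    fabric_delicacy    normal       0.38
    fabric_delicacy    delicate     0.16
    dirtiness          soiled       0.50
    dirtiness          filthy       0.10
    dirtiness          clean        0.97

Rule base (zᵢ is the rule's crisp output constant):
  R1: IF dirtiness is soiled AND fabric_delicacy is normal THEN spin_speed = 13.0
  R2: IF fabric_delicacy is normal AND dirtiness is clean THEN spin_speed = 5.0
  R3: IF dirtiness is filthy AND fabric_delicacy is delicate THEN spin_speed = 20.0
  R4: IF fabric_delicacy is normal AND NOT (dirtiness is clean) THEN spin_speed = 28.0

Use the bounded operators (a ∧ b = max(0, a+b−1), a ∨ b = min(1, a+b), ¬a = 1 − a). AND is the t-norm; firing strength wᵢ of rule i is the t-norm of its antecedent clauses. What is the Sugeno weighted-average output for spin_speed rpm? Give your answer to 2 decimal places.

5.00

R1 (z=13.0): soiled=0.50, normal=0.38; AND[max(0, a+b−1)] → w = 0.00
R2 (z=5.0): normal=0.38, clean=0.97; AND[max(0, a+b−1)] → w = 0.35
R3 (z=20.0): filthy=0.10, delicate=0.16; AND[max(0, a+b−1)] → w = 0.00
R4 (z=28.0): normal=0.38, ¬clean=1−0.97=0.03; AND[max(0, a+b−1)] → w = 0.00
Weighted average = (0.00·13.0 + 0.35·5.0 + 0.00·20.0 + 0.00·28.0) / (0.00 + 0.35 + 0.00 + 0.00)
  = 1.7500 / 0.3500 = 5.00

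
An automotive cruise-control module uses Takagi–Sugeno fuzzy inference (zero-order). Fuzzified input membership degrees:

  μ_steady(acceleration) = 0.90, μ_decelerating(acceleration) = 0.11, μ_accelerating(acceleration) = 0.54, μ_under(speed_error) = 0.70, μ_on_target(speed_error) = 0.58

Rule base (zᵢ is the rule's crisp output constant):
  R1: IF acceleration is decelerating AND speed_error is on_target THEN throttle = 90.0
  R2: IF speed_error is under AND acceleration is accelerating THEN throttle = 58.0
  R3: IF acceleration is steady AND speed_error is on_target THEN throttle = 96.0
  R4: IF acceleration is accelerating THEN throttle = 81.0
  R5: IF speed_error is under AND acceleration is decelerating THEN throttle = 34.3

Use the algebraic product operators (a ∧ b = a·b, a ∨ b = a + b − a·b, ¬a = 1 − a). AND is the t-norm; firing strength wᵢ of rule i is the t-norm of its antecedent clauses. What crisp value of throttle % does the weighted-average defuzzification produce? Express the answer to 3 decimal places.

R1 (z=90.0): decelerating=0.11, on_target=0.58; AND[a·b] → w = 0.0638
R2 (z=58.0): under=0.70, accelerating=0.54; AND[a·b] → w = 0.3780
R3 (z=96.0): steady=0.90, on_target=0.58; AND[a·b] → w = 0.5220
R4 (z=81.0): accelerating=0.54 → w = 0.5400
R5 (z=34.3): under=0.70, decelerating=0.11; AND[a·b] → w = 0.0770
Weighted average = (0.0638·90.0 + 0.3780·58.0 + 0.5220·96.0 + 0.5400·81.0 + 0.0770·34.3) / (0.0638 + 0.3780 + 0.5220 + 0.5400 + 0.0770)
  = 124.1591 / 1.5808 = 78.542

78.542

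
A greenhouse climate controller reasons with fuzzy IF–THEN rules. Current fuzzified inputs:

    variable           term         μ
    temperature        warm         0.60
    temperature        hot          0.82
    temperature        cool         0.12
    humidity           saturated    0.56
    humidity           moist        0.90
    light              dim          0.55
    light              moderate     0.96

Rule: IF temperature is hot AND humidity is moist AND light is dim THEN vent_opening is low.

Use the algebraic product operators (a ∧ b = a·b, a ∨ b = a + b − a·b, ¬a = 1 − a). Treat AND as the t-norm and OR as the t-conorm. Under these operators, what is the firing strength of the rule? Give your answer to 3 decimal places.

0.406

firing strength: hot=0.82, moist=0.90, dim=0.55; AND[a·b] → w = 0.4059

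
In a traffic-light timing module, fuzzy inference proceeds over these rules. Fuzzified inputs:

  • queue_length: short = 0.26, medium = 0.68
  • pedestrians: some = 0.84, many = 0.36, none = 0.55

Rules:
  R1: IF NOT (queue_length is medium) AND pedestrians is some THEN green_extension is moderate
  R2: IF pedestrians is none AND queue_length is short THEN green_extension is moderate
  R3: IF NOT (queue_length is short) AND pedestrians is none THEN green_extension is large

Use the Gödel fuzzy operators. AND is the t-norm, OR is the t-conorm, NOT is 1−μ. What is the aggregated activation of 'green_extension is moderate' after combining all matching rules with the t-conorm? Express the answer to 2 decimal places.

R1: ¬medium=1−0.68=0.32, some=0.84; AND[min(a, b)] → w = 0.32
R2: none=0.55, short=0.26; AND[min(a, b)] → w = 0.26
R3: ¬short=1−0.26=0.74, none=0.55; AND[min(a, b)] → w = 0.55
Rules with consequent 'moderate': {R1, R2} → strengths 0.32, 0.26
Aggregate via t-conorm [max(a, b)]: 0.32

0.32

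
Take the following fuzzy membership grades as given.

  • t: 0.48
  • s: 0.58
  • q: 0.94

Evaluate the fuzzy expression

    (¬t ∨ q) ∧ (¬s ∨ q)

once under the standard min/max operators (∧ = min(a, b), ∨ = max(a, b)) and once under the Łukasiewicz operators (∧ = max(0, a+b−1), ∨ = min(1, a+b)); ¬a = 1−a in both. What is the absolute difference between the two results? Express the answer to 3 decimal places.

Under standard min/max:
  ¬t = 1 − 0.48 = 0.52
  ¬t ∨ q = max(a, b) on (0.52, 0.94) = 0.94
  ¬s = 1 − 0.58 = 0.42
  ¬s ∨ q = max(a, b) on (0.42, 0.94) = 0.94
  (¬t ∨ q) ∧ (¬s ∨ q) = min(a, b) on (0.94, 0.94) = 0.94
  → value = 0.9400
Under Łukasiewicz:
  ¬t = 1 − 0.48 = 0.52
  ¬t ∨ q = min(1, a+b) on (0.52, 0.94) = 1.00
  ¬s = 1 − 0.58 = 0.42
  ¬s ∨ q = min(1, a+b) on (0.42, 0.94) = 1.00
  (¬t ∨ q) ∧ (¬s ∨ q) = max(0, a+b−1) on (1.00, 1.00) = 1.00
  → value = 1.0000
|0.9400 − 1.0000| = 0.060

0.060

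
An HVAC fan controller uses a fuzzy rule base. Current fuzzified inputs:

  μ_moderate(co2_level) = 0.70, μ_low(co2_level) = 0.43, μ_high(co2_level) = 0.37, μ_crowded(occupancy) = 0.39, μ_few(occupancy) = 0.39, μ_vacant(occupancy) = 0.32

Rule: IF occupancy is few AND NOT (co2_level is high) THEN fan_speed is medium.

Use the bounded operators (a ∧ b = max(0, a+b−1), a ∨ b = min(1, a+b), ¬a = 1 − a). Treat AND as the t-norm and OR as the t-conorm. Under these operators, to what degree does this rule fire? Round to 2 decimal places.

0.02

firing strength: few=0.39, ¬high=1−0.37=0.63; AND[max(0, a+b−1)] → w = 0.02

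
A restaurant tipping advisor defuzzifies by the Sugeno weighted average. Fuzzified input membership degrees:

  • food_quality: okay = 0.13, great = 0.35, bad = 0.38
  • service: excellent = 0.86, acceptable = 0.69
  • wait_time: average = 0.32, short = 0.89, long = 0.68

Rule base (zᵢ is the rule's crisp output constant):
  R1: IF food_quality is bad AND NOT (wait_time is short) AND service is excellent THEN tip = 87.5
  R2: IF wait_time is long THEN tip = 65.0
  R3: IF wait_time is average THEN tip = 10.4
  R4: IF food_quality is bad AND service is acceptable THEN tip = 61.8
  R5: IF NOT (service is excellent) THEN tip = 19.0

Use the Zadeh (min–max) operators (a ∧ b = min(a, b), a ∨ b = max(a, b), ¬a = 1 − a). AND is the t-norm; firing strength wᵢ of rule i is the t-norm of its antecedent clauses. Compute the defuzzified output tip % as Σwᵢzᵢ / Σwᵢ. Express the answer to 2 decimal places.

R1 (z=87.5): bad=0.38, ¬short=1−0.89=0.11, excellent=0.86; AND[min(a, b)] → w = 0.11
R2 (z=65.0): long=0.68 → w = 0.68
R3 (z=10.4): average=0.32 → w = 0.32
R4 (z=61.8): bad=0.38, acceptable=0.69; AND[min(a, b)] → w = 0.38
R5 (z=19.0): ¬excellent=1−0.86=0.14 → w = 0.14
Weighted average = (0.11·87.5 + 0.68·65.0 + 0.32·10.4 + 0.38·61.8 + 0.14·19.0) / (0.11 + 0.68 + 0.32 + 0.38 + 0.14)
  = 83.2970 / 1.6300 = 51.10

51.10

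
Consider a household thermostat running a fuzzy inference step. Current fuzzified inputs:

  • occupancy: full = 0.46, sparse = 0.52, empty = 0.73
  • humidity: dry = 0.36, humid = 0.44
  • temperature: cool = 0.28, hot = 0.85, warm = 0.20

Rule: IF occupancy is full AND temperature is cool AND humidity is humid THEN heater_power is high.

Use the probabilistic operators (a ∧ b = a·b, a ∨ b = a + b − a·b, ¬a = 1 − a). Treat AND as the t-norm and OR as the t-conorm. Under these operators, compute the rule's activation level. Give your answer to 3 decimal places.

firing strength: full=0.46, cool=0.28, humid=0.44; AND[a·b] → w = 0.0567

0.057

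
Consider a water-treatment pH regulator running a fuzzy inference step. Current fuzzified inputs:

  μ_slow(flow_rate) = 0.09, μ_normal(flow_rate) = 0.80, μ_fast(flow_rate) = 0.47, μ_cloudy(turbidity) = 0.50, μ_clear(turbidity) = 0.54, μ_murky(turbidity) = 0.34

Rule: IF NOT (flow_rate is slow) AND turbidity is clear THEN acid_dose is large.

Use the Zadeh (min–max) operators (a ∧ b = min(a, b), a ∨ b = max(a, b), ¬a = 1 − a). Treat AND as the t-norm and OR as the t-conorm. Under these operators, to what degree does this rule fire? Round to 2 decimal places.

firing strength: ¬slow=1−0.09=0.91, clear=0.54; AND[min(a, b)] → w = 0.54

0.54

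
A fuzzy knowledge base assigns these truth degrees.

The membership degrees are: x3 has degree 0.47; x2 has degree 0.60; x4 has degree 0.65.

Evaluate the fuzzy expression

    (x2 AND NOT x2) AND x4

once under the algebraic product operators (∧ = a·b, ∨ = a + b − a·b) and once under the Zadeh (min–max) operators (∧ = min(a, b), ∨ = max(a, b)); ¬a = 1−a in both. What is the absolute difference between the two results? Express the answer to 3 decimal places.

0.244

Under algebraic product:
  NOT x2 = 1 − 0.6000 = 0.4000
  x2 AND NOT x2 = a·b on (0.6000, 0.4000) = 0.2400
  (x2 AND NOT x2) AND x4 = a·b on (0.2400, 0.6500) = 0.1560
  → value = 0.1560
Under Zadeh (min–max):
  NOT x2 = 1 − 0.60 = 0.40
  x2 AND NOT x2 = min(a, b) on (0.60, 0.40) = 0.40
  (x2 AND NOT x2) AND x4 = min(a, b) on (0.40, 0.65) = 0.40
  → value = 0.4000
|0.1560 − 0.4000| = 0.244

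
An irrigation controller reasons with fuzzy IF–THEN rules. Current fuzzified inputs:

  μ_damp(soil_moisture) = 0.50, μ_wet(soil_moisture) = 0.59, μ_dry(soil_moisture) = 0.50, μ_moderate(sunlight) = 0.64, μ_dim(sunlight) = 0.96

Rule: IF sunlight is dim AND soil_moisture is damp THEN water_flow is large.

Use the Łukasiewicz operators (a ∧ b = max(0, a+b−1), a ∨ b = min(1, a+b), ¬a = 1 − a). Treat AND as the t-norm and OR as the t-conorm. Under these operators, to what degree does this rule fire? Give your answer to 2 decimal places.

0.46

firing strength: dim=0.96, damp=0.50; AND[max(0, a+b−1)] → w = 0.46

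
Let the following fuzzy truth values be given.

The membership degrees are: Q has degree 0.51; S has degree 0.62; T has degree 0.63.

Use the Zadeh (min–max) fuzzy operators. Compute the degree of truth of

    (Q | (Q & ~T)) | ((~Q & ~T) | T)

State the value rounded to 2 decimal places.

0.63

~T = 1 − 0.63 = 0.37
Q & ~T = min(a, b) on (0.51, 0.37) = 0.37
Q | (Q & ~T) = max(a, b) on (0.51, 0.37) = 0.51
~Q = 1 − 0.51 = 0.49
~T = 1 − 0.63 = 0.37
~Q & ~T = min(a, b) on (0.49, 0.37) = 0.37
(~Q & ~T) | T = max(a, b) on (0.37, 0.63) = 0.63
(Q | (Q & ~T)) | ((~Q & ~T) | T) = max(a, b) on (0.51, 0.63) = 0.63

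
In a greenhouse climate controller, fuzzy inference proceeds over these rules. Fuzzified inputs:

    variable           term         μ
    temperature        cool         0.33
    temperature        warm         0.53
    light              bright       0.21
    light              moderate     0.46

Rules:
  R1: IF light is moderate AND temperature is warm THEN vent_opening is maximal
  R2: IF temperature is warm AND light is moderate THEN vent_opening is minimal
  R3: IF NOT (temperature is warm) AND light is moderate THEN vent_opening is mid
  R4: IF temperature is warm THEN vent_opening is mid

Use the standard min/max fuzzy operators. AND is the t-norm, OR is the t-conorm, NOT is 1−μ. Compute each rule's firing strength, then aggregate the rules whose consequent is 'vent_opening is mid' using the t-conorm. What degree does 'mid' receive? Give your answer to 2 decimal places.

R1: moderate=0.46, warm=0.53; AND[min(a, b)] → w = 0.46
R2: warm=0.53, moderate=0.46; AND[min(a, b)] → w = 0.46
R3: ¬warm=1−0.53=0.47, moderate=0.46; AND[min(a, b)] → w = 0.46
R4: warm=0.53 → w = 0.53
Rules with consequent 'mid': {R3, R4} → strengths 0.46, 0.53
Aggregate via t-conorm [max(a, b)]: 0.53

0.53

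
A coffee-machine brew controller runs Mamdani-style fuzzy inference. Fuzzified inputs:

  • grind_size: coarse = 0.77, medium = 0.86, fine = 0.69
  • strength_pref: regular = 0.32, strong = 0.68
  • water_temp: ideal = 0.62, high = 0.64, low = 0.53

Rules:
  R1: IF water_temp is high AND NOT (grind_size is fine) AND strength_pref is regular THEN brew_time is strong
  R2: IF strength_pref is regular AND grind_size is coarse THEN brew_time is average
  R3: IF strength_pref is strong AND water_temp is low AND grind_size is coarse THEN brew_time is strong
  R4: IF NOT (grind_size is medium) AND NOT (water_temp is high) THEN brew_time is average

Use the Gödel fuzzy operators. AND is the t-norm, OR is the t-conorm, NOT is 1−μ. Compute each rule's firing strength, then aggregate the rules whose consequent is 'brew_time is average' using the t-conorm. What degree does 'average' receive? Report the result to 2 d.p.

0.32

R1: high=0.64, ¬fine=1−0.69=0.31, regular=0.32; AND[min(a, b)] → w = 0.31
R2: regular=0.32, coarse=0.77; AND[min(a, b)] → w = 0.32
R3: strong=0.68, low=0.53, coarse=0.77; AND[min(a, b)] → w = 0.53
R4: ¬medium=1−0.86=0.14, ¬high=1−0.64=0.36; AND[min(a, b)] → w = 0.14
Rules with consequent 'average': {R2, R4} → strengths 0.32, 0.14
Aggregate via t-conorm [max(a, b)]: 0.32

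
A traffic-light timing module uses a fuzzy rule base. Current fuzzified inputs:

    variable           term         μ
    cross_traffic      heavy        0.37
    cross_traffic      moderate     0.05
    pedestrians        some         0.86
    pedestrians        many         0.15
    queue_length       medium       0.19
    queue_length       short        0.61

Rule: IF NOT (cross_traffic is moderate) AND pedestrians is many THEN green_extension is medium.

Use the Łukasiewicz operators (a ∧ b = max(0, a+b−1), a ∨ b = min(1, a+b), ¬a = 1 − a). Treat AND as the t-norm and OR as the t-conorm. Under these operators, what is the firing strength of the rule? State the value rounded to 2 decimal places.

firing strength: ¬moderate=1−0.05=0.95, many=0.15; AND[max(0, a+b−1)] → w = 0.10

0.10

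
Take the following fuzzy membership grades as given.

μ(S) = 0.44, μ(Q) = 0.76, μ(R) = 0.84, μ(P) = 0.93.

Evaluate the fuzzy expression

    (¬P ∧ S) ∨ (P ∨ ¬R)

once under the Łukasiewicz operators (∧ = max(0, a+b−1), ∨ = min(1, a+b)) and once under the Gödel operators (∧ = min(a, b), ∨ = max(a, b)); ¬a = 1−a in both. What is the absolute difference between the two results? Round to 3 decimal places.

Under Łukasiewicz:
  ¬P = 1 − 0.93 = 0.07
  ¬P ∧ S = max(0, a+b−1) on (0.07, 0.44) = 0.00
  ¬R = 1 − 0.84 = 0.16
  P ∨ ¬R = min(1, a+b) on (0.93, 0.16) = 1.00
  (¬P ∧ S) ∨ (P ∨ ¬R) = min(1, a+b) on (0.00, 1.00) = 1.00
  → value = 1.0000
Under Gödel:
  ¬P = 1 − 0.93 = 0.07
  ¬P ∧ S = min(a, b) on (0.07, 0.44) = 0.07
  ¬R = 1 − 0.84 = 0.16
  P ∨ ¬R = max(a, b) on (0.93, 0.16) = 0.93
  (¬P ∧ S) ∨ (P ∨ ¬R) = max(a, b) on (0.07, 0.93) = 0.93
  → value = 0.9300
|1.0000 − 0.9300| = 0.070

0.070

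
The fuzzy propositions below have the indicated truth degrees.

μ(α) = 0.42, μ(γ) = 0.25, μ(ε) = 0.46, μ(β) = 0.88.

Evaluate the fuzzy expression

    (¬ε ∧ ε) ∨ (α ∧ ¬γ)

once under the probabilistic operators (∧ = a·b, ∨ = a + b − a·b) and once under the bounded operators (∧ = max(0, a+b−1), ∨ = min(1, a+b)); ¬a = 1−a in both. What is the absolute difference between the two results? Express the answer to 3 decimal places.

0.315

Under probabilistic:
  ¬ε = 1 − 0.4600 = 0.5400
  ¬ε ∧ ε = a·b on (0.5400, 0.4600) = 0.2484
  ¬γ = 1 − 0.2500 = 0.7500
  α ∧ ¬γ = a·b on (0.4200, 0.7500) = 0.3150
  (¬ε ∧ ε) ∨ (α ∧ ¬γ) = a + b − a·b on (0.2484, 0.3150) = 0.4852
  → value = 0.4852
Under bounded:
  ¬ε = 1 − 0.46 = 0.54
  ¬ε ∧ ε = max(0, a+b−1) on (0.54, 0.46) = 0.00
  ¬γ = 1 − 0.25 = 0.75
  α ∧ ¬γ = max(0, a+b−1) on (0.42, 0.75) = 0.17
  (¬ε ∧ ε) ∨ (α ∧ ¬γ) = min(1, a+b) on (0.00, 0.17) = 0.17
  → value = 0.1700
|0.4852 − 0.1700| = 0.315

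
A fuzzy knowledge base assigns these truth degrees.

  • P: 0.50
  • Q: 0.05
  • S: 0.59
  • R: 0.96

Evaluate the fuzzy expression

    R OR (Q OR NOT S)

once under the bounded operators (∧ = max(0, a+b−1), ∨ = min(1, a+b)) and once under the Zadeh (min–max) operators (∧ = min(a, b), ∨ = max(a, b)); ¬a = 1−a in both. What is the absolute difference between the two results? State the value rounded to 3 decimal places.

Under bounded:
  NOT S = 1 − 0.59 = 0.41
  Q OR NOT S = min(1, a+b) on (0.05, 0.41) = 0.46
  R OR (Q OR NOT S) = min(1, a+b) on (0.96, 0.46) = 1.00
  → value = 1.0000
Under Zadeh (min–max):
  NOT S = 1 − 0.59 = 0.41
  Q OR NOT S = max(a, b) on (0.05, 0.41) = 0.41
  R OR (Q OR NOT S) = max(a, b) on (0.96, 0.41) = 0.96
  → value = 0.9600
|1.0000 − 0.9600| = 0.040

0.040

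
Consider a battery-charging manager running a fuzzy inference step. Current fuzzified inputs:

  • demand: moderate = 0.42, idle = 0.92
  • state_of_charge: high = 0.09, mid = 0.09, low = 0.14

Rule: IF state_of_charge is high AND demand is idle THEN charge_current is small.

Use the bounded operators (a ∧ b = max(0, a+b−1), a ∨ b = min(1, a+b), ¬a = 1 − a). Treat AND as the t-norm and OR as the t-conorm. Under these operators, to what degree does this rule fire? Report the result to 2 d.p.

firing strength: high=0.09, idle=0.92; AND[max(0, a+b−1)] → w = 0.01

0.01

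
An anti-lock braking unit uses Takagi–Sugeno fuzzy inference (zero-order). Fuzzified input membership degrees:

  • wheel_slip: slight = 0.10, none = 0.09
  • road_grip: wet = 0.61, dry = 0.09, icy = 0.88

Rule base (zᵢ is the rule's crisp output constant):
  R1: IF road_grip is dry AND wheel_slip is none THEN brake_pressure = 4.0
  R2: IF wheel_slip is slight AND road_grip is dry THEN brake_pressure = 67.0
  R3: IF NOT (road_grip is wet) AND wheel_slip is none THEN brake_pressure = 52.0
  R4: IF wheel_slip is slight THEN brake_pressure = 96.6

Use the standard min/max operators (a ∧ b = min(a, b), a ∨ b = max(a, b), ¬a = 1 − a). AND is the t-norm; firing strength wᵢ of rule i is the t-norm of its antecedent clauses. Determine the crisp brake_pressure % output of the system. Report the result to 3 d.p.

56.027

R1 (z=4.0): dry=0.09, none=0.09; AND[min(a, b)] → w = 0.09
R2 (z=67.0): slight=0.10, dry=0.09; AND[min(a, b)] → w = 0.09
R3 (z=52.0): ¬wet=1−0.61=0.39, none=0.09; AND[min(a, b)] → w = 0.09
R4 (z=96.6): slight=0.10 → w = 0.10
Weighted average = (0.09·4.0 + 0.09·67.0 + 0.09·52.0 + 0.10·96.6) / (0.09 + 0.09 + 0.09 + 0.10)
  = 20.7300 / 0.3700 = 56.027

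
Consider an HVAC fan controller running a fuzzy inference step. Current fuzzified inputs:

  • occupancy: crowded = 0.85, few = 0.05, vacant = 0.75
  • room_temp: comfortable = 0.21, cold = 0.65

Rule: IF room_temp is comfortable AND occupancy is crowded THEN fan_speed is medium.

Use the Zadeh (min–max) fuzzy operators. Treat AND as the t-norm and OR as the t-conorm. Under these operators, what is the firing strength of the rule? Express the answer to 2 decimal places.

0.21

firing strength: comfortable=0.21, crowded=0.85; AND[min(a, b)] → w = 0.21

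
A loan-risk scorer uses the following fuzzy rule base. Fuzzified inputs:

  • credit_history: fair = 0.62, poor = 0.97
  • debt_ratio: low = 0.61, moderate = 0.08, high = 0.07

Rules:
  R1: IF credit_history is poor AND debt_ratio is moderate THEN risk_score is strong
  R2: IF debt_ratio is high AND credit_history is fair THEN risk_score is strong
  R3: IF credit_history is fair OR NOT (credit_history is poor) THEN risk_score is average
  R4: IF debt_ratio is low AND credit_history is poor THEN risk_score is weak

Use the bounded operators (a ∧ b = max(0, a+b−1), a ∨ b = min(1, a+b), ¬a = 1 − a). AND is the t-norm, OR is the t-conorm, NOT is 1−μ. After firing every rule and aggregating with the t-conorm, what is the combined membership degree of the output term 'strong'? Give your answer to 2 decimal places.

R1: poor=0.97, moderate=0.08; AND[max(0, a+b−1)] → w = 0.05
R2: high=0.07, fair=0.62; AND[max(0, a+b−1)] → w = 0.00
R3: fair=0.62, ¬poor=1−0.97=0.03; OR[min(1, a+b)] → w = 0.65
R4: low=0.61, poor=0.97; AND[max(0, a+b−1)] → w = 0.58
Rules with consequent 'strong': {R1, R2} → strengths 0.05, 0.00
Aggregate via t-conorm [min(1, a+b)]: 0.05

0.05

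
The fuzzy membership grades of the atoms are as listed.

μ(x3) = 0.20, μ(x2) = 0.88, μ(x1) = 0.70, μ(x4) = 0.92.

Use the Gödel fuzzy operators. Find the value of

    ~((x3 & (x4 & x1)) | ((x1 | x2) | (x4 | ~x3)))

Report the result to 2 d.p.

0.08

x4 & x1 = min(a, b) on (0.92, 0.70) = 0.70
x3 & (x4 & x1) = min(a, b) on (0.20, 0.70) = 0.20
x1 | x2 = max(a, b) on (0.70, 0.88) = 0.88
~x3 = 1 − 0.20 = 0.80
x4 | ~x3 = max(a, b) on (0.92, 0.80) = 0.92
(x1 | x2) | (x4 | ~x3) = max(a, b) on (0.88, 0.92) = 0.92
(x3 & (x4 & x1)) | ((x1 | x2) | (x4 | ~x3)) = max(a, b) on (0.20, 0.92) = 0.92
~((x3 & (x4 & x1)) | ((x1 | x2) | (x4 | ~x3))) = 1 − 0.92 = 0.08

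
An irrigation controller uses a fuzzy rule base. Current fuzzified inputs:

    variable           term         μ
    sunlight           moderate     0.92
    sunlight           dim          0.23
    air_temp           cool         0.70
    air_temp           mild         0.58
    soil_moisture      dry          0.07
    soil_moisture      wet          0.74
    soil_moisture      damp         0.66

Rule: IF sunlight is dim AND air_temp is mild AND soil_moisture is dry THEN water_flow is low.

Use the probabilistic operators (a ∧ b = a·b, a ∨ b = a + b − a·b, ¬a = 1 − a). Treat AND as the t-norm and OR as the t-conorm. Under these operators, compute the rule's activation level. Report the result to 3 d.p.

firing strength: dim=0.23, mild=0.58, dry=0.07; AND[a·b] → w = 0.0093

0.009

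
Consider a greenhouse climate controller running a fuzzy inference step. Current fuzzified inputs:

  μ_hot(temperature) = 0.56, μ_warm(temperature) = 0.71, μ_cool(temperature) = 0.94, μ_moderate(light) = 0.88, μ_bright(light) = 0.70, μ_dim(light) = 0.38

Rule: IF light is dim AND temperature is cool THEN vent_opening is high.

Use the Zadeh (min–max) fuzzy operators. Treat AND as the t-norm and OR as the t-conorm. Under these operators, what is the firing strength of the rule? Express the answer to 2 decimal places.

firing strength: dim=0.38, cool=0.94; AND[min(a, b)] → w = 0.38

0.38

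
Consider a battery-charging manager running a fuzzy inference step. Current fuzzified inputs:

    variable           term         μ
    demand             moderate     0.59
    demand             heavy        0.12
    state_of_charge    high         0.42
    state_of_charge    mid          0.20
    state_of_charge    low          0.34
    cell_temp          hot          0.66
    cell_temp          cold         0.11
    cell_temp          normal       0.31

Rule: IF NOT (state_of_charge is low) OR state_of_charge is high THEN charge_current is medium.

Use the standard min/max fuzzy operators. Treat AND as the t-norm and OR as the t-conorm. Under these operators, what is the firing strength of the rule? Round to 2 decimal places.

0.66

firing strength: ¬low=1−0.34=0.66, high=0.42; OR[max(a, b)] → w = 0.66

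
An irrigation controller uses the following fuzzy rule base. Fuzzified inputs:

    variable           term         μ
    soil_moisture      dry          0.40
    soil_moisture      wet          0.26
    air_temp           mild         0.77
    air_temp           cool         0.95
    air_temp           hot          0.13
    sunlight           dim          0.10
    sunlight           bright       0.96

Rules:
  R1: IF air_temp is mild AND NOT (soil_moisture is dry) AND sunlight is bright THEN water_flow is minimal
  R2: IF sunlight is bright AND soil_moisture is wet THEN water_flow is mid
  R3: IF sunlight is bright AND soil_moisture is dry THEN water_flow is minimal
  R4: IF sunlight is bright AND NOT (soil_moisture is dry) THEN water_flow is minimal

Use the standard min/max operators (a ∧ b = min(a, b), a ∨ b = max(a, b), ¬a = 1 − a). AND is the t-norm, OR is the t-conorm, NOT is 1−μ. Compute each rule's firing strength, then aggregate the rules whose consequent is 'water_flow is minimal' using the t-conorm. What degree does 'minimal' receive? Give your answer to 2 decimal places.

0.60

R1: mild=0.77, ¬dry=1−0.40=0.60, bright=0.96; AND[min(a, b)] → w = 0.60
R2: bright=0.96, wet=0.26; AND[min(a, b)] → w = 0.26
R3: bright=0.96, dry=0.40; AND[min(a, b)] → w = 0.40
R4: bright=0.96, ¬dry=1−0.40=0.60; AND[min(a, b)] → w = 0.60
Rules with consequent 'minimal': {R1, R3, R4} → strengths 0.60, 0.40, 0.60
Aggregate via t-conorm [max(a, b)]: 0.60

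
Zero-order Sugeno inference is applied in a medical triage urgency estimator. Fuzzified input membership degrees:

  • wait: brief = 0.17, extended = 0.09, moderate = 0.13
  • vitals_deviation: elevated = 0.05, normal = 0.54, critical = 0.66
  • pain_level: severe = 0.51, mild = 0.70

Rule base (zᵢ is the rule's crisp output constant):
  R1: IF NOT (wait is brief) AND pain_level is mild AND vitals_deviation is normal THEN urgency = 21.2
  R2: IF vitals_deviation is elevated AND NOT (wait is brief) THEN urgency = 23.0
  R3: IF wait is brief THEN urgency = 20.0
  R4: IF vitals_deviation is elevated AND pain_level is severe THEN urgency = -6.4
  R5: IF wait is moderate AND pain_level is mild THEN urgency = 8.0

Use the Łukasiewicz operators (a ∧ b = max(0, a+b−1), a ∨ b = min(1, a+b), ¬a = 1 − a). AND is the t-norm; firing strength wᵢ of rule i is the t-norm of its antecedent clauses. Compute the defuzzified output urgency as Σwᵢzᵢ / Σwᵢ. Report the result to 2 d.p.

R1 (z=21.2): ¬brief=1−0.17=0.83, mild=0.70, normal=0.54; AND[max(0, a+b−1)] → w = 0.07
R2 (z=23.0): elevated=0.05, ¬brief=1−0.17=0.83; AND[max(0, a+b−1)] → w = 0.00
R3 (z=20.0): brief=0.17 → w = 0.17
R4 (z=-6.4): elevated=0.05, severe=0.51; AND[max(0, a+b−1)] → w = 0.00
R5 (z=8.0): moderate=0.13, mild=0.70; AND[max(0, a+b−1)] → w = 0.00
Weighted average = (0.07·21.2 + 0.00·23.0 + 0.17·20.0 + 0.00·-6.4 + 0.00·8.0) / (0.07 + 0.00 + 0.17 + 0.00 + 0.00)
  = 4.8840 / 0.2400 = 20.35

20.35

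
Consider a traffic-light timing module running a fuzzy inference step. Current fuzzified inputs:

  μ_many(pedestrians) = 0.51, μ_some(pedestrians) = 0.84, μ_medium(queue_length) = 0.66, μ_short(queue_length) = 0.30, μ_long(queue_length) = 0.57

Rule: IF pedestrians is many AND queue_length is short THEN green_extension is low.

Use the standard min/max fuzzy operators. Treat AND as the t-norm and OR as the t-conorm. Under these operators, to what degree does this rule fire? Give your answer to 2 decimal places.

firing strength: many=0.51, short=0.30; AND[min(a, b)] → w = 0.30

0.30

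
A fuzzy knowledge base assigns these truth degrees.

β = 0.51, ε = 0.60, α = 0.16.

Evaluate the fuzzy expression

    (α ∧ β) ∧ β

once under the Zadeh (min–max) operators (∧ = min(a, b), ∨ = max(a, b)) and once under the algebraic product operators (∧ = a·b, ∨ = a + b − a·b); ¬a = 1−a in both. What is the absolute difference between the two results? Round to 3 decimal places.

0.118

Under Zadeh (min–max):
  α ∧ β = min(a, b) on (0.16, 0.51) = 0.16
  (α ∧ β) ∧ β = min(a, b) on (0.16, 0.51) = 0.16
  → value = 0.1600
Under algebraic product:
  α ∧ β = a·b on (0.1600, 0.5100) = 0.0816
  (α ∧ β) ∧ β = a·b on (0.0816, 0.5100) = 0.0416
  → value = 0.0416
|0.1600 − 0.0416| = 0.118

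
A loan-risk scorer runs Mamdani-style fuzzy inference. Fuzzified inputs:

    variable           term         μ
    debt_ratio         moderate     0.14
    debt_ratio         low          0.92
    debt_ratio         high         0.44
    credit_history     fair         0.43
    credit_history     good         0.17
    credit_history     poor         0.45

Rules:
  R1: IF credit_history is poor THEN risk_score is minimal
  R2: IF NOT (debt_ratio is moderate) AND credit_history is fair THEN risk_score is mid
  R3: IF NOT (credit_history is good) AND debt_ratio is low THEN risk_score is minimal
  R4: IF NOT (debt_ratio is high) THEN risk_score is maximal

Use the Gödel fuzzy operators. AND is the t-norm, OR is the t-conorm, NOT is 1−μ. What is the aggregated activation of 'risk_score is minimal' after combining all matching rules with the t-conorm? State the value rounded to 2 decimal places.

0.83

R1: poor=0.45 → w = 0.45
R2: ¬moderate=1−0.14=0.86, fair=0.43; AND[min(a, b)] → w = 0.43
R3: ¬good=1−0.17=0.83, low=0.92; AND[min(a, b)] → w = 0.83
R4: ¬high=1−0.44=0.56 → w = 0.56
Rules with consequent 'minimal': {R1, R3} → strengths 0.45, 0.83
Aggregate via t-conorm [max(a, b)]: 0.83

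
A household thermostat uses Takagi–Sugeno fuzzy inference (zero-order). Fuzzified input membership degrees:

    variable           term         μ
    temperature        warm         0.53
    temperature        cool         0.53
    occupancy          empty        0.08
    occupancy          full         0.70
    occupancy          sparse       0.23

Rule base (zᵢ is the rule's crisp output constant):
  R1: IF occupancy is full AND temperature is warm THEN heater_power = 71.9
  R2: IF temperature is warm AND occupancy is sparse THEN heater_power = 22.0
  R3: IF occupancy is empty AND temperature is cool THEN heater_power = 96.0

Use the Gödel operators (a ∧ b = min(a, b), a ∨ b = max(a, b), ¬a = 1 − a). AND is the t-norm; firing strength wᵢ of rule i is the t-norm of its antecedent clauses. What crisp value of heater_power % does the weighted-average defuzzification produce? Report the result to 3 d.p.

60.532

R1 (z=71.9): full=0.70, warm=0.53; AND[min(a, b)] → w = 0.53
R2 (z=22.0): warm=0.53, sparse=0.23; AND[min(a, b)] → w = 0.23
R3 (z=96.0): empty=0.08, cool=0.53; AND[min(a, b)] → w = 0.08
Weighted average = (0.53·71.9 + 0.23·22.0 + 0.08·96.0) / (0.53 + 0.23 + 0.08)
  = 50.8470 / 0.8400 = 60.532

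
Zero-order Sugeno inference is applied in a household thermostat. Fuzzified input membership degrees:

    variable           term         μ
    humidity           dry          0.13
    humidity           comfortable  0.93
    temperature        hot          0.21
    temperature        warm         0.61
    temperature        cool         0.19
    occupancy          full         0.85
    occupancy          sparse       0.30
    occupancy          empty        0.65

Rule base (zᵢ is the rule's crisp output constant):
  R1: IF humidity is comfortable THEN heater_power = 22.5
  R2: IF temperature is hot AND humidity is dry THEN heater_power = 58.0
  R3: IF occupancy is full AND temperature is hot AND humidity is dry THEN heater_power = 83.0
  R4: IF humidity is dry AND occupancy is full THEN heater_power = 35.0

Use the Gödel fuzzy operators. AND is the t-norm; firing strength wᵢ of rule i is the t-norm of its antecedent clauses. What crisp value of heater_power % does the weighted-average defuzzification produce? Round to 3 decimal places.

R1 (z=22.5): comfortable=0.93 → w = 0.93
R2 (z=58.0): hot=0.21, dry=0.13; AND[min(a, b)] → w = 0.13
R3 (z=83.0): full=0.85, hot=0.21, dry=0.13; AND[min(a, b)] → w = 0.13
R4 (z=35.0): dry=0.13, full=0.85; AND[min(a, b)] → w = 0.13
Weighted average = (0.93·22.5 + 0.13·58.0 + 0.13·83.0 + 0.13·35.0) / (0.93 + 0.13 + 0.13 + 0.13)
  = 43.8050 / 1.3200 = 33.186

33.186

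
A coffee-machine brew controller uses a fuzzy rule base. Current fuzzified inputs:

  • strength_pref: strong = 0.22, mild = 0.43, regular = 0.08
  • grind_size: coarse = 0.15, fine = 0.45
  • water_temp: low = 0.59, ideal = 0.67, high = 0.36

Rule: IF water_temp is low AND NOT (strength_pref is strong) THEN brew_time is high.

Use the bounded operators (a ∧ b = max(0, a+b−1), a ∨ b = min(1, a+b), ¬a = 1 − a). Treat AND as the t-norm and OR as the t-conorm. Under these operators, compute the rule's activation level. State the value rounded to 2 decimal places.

0.37

firing strength: low=0.59, ¬strong=1−0.22=0.78; AND[max(0, a+b−1)] → w = 0.37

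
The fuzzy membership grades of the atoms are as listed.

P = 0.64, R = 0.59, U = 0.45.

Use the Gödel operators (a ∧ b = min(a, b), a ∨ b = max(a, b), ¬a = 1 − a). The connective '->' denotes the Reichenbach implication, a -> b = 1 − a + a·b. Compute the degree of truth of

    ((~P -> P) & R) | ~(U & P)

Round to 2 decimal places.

~P = 1 − 0.64 = 0.36
~P -> P  [Reichenbach: 1 − a + a·b] with a=0.36, b=0.64 → 0.87
(~P -> P) & R = min(a, b) on (0.87, 0.59) = 0.59
U & P = min(a, b) on (0.45, 0.64) = 0.45
~(U & P) = 1 − 0.45 = 0.55
((~P -> P) & R) | ~(U & P) = max(a, b) on (0.59, 0.55) = 0.59

0.59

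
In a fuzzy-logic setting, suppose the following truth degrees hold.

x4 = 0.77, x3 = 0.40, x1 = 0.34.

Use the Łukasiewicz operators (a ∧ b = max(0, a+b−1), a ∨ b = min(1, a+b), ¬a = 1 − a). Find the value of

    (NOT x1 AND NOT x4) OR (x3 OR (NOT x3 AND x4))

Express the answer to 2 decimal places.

0.77

NOT x1 = 1 − 0.34 = 0.66
NOT x4 = 1 − 0.77 = 0.23
NOT x1 AND NOT x4 = max(0, a+b−1) on (0.66, 0.23) = 0.00
NOT x3 = 1 − 0.40 = 0.60
NOT x3 AND x4 = max(0, a+b−1) on (0.60, 0.77) = 0.37
x3 OR (NOT x3 AND x4) = min(1, a+b) on (0.40, 0.37) = 0.77
(NOT x1 AND NOT x4) OR (x3 OR (NOT x3 AND x4)) = min(1, a+b) on (0.00, 0.77) = 0.77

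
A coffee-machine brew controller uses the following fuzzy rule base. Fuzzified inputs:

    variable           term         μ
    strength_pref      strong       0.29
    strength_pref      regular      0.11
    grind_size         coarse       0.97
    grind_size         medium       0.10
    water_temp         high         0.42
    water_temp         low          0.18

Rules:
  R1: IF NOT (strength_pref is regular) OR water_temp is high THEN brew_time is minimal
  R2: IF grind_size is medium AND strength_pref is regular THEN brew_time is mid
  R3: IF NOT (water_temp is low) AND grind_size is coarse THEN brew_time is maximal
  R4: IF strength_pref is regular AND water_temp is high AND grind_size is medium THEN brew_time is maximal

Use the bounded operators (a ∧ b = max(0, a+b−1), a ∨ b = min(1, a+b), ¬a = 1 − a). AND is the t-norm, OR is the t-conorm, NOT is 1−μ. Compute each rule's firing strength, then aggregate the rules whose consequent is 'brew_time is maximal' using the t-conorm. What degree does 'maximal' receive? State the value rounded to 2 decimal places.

R1: ¬regular=1−0.11=0.89, high=0.42; OR[min(1, a+b)] → w = 1.00
R2: medium=0.10, regular=0.11; AND[max(0, a+b−1)] → w = 0.00
R3: ¬low=1−0.18=0.82, coarse=0.97; AND[max(0, a+b−1)] → w = 0.79
R4: regular=0.11, high=0.42, medium=0.10; AND[max(0, a+b−1)] → w = 0.00
Rules with consequent 'maximal': {R3, R4} → strengths 0.79, 0.00
Aggregate via t-conorm [min(1, a+b)]: 0.79

0.79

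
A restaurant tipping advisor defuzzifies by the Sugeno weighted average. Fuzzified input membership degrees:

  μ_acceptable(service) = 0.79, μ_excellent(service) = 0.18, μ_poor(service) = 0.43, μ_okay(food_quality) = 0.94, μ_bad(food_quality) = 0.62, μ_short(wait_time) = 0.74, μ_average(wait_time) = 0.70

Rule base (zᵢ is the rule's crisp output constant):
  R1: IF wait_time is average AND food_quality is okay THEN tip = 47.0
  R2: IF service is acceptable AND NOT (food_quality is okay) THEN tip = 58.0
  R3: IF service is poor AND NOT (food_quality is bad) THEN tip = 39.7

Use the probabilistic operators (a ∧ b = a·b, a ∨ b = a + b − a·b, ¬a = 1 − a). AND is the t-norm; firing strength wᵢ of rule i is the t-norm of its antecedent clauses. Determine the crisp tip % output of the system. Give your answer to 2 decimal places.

46.23

R1 (z=47.0): average=0.70, okay=0.94; AND[a·b] → w = 0.6580
R2 (z=58.0): acceptable=0.79, ¬okay=1−0.94=0.06; AND[a·b] → w = 0.0474
R3 (z=39.7): poor=0.43, ¬bad=1−0.62=0.38; AND[a·b] → w = 0.1634
Weighted average = (0.6580·47.0 + 0.0474·58.0 + 0.1634·39.7) / (0.6580 + 0.0474 + 0.1634)
  = 40.1622 / 0.8688 = 46.23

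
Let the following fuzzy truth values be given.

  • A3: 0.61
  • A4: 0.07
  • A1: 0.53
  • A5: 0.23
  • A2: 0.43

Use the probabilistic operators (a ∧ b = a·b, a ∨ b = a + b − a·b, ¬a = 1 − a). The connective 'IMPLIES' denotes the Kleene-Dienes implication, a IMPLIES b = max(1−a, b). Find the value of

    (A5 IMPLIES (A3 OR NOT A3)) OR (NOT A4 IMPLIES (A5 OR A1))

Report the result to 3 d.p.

NOT A3 = 1 − 0.6100 = 0.3900
A3 OR NOT A3 = a + b − a·b on (0.6100, 0.3900) = 0.7621
A5 IMPLIES (A3 OR NOT A3)  [Kleene-Dienes: max(1−a, b)] with a=0.2300, b=0.7621 → 0.7700
NOT A4 = 1 − 0.0700 = 0.9300
A5 OR A1 = a + b − a·b on (0.2300, 0.5300) = 0.6381
NOT A4 IMPLIES (A5 OR A1)  [Kleene-Dienes: max(1−a, b)] with a=0.9300, b=0.6381 → 0.6381
(A5 IMPLIES (A3 OR NOT A3)) OR (NOT A4 IMPLIES (A5 OR A1)) = a + b − a·b on (0.7700, 0.6381) = 0.9168

0.917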